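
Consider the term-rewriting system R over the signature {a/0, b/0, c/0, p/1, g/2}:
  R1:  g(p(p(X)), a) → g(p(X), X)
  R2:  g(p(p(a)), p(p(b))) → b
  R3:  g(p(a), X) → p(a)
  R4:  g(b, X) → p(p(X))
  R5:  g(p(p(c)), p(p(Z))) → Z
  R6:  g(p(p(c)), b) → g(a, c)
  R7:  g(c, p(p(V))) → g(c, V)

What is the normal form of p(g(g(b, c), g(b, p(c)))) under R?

1. p(g(g(b, c), g(b, p(c))))  →  p(g(p(p(c)), g(b, p(c))))   [R4 at 1.1]
2. p(g(p(p(c)), g(b, p(c))))  →  p(g(p(p(c)), p(p(p(c)))))   [R4 at 1.2]
3. p(g(p(p(c)), p(p(p(c)))))  →  p(p(c))   [R5 at 1]

p(p(c))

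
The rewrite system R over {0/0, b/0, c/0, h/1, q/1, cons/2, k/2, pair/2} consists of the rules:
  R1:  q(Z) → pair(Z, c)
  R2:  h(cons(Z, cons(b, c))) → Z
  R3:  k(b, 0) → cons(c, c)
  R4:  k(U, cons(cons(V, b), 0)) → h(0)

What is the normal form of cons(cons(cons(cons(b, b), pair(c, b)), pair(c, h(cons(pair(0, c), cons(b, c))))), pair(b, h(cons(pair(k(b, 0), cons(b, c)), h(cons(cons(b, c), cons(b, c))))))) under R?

cons(cons(cons(cons(b, b), pair(c, b)), pair(c, pair(0, c))), pair(b, pair(cons(c, c), cons(b, c))))

1. cons(cons(cons(cons(b, b), pair(c, b)), pair(c, h(cons(pair(0, c), cons(b, c))))), pair(b, h(cons(pair(k(b, 0), cons(b, c)), h(cons(cons(b, c), cons(b, c)))))))  →  cons(cons(cons(cons(b, b), pair(c, b)), pair(c, pair(0, c))), pair(b, h(cons(pair(k(b, 0), cons(b, c)), h(cons(cons(b, c), cons(b, c)))))))   [R2 at 1.2.2]
2. cons(cons(cons(cons(b, b), pair(c, b)), pair(c, pair(0, c))), pair(b, h(cons(pair(k(b, 0), cons(b, c)), h(cons(cons(b, c), cons(b, c)))))))  →  cons(cons(cons(cons(b, b), pair(c, b)), pair(c, pair(0, c))), pair(b, h(cons(pair(cons(c, c), cons(b, c)), h(cons(cons(b, c), cons(b, c)))))))   [R3 at 2.2.1.1.1]
3. cons(cons(cons(cons(b, b), pair(c, b)), pair(c, pair(0, c))), pair(b, h(cons(pair(cons(c, c), cons(b, c)), h(cons(cons(b, c), cons(b, c)))))))  →  cons(cons(cons(cons(b, b), pair(c, b)), pair(c, pair(0, c))), pair(b, h(cons(pair(cons(c, c), cons(b, c)), cons(b, c)))))   [R2 at 2.2.1.2]
4. cons(cons(cons(cons(b, b), pair(c, b)), pair(c, pair(0, c))), pair(b, h(cons(pair(cons(c, c), cons(b, c)), cons(b, c)))))  →  cons(cons(cons(cons(b, b), pair(c, b)), pair(c, pair(0, c))), pair(b, pair(cons(c, c), cons(b, c))))   [R2 at 2.2]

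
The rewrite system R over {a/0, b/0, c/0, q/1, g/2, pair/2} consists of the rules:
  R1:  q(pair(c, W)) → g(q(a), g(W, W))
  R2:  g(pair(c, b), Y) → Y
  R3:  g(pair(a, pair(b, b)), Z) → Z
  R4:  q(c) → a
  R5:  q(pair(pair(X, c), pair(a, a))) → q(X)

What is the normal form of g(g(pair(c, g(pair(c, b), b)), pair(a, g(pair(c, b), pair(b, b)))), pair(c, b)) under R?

pair(c, b)

1. g(g(pair(c, g(pair(c, b), b)), pair(a, g(pair(c, b), pair(b, b)))), pair(c, b))  →  g(g(pair(c, b), pair(a, g(pair(c, b), pair(b, b)))), pair(c, b))   [R2 at 1.1.2]
2. g(g(pair(c, b), pair(a, g(pair(c, b), pair(b, b)))), pair(c, b))  →  g(pair(a, g(pair(c, b), pair(b, b))), pair(c, b))   [R2 at 1]
3. g(pair(a, g(pair(c, b), pair(b, b))), pair(c, b))  →  g(pair(a, pair(b, b)), pair(c, b))   [R2 at 1.2]
4. g(pair(a, pair(b, b)), pair(c, b))  →  pair(c, b)   [R3 at ε]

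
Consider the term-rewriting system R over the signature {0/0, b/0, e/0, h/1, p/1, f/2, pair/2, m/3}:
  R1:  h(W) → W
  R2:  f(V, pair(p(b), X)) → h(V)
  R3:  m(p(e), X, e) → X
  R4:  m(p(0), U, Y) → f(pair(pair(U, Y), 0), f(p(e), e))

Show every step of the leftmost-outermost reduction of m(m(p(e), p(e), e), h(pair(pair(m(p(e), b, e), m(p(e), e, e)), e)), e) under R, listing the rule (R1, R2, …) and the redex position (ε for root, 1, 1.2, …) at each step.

1. m(m(p(e), p(e), e), h(pair(pair(m(p(e), b, e), m(p(e), e, e)), e)), e)  →  m(p(e), h(pair(pair(m(p(e), b, e), m(p(e), e, e)), e)), e)   [R3 at 1]
2. m(p(e), h(pair(pair(m(p(e), b, e), m(p(e), e, e)), e)), e)  →  h(pair(pair(m(p(e), b, e), m(p(e), e, e)), e))   [R3 at ε]
3. h(pair(pair(m(p(e), b, e), m(p(e), e, e)), e))  →  pair(pair(m(p(e), b, e), m(p(e), e, e)), e)   [R1 at ε]
4. pair(pair(m(p(e), b, e), m(p(e), e, e)), e)  →  pair(pair(b, m(p(e), e, e)), e)   [R3 at 1.1]
5. pair(pair(b, m(p(e), e, e)), e)  →  pair(pair(b, e), e)   [R3 at 1.2]

pair(pair(b, e), e)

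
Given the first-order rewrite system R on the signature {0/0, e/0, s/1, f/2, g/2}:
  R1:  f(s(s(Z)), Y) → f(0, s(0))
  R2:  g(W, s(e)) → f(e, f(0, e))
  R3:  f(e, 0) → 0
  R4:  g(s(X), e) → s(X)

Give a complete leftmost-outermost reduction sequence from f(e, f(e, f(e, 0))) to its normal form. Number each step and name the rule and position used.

0

1. f(e, f(e, f(e, 0)))  →  f(e, f(e, 0))   [R3 at 2.2]
2. f(e, f(e, 0))  →  f(e, 0)   [R3 at 2]
3. f(e, 0)  →  0   [R3 at ε]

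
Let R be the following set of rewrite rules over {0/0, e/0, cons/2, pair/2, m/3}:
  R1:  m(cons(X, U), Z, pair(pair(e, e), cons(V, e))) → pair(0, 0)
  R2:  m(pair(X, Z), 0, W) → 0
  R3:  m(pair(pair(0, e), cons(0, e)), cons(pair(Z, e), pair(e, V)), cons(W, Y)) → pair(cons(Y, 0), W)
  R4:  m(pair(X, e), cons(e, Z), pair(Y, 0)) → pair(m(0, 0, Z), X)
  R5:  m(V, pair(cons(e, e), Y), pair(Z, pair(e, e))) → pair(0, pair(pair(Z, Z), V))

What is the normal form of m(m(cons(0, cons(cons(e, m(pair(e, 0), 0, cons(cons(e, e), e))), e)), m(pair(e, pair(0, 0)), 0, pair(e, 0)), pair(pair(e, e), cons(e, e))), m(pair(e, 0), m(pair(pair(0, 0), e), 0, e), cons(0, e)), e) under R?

0

1. m(m(cons(0, cons(cons(e, m(pair(e, 0), 0, cons(cons(e, e), e))), e)), m(pair(e, pair(0, 0)), 0, pair(e, 0)), pair(pair(e, e), cons(e, e))), m(pair(e, 0), m(pair(pair(0, 0), e), 0, e), cons(0, e)), e)  →  m(pair(0, 0), m(pair(e, 0), m(pair(pair(0, 0), e), 0, e), cons(0, e)), e)   [R1 at 1]
2. m(pair(0, 0), m(pair(e, 0), m(pair(pair(0, 0), e), 0, e), cons(0, e)), e)  →  m(pair(0, 0), m(pair(e, 0), 0, cons(0, e)), e)   [R2 at 2.2]
3. m(pair(0, 0), m(pair(e, 0), 0, cons(0, e)), e)  →  m(pair(0, 0), 0, e)   [R2 at 2]
4. m(pair(0, 0), 0, e)  →  0   [R2 at ε]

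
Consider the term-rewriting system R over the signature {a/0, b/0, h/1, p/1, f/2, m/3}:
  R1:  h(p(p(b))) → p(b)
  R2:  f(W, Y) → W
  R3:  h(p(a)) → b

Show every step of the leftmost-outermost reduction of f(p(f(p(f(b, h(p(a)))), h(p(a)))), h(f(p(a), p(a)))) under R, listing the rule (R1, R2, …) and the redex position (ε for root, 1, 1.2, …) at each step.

1. f(p(f(p(f(b, h(p(a)))), h(p(a)))), h(f(p(a), p(a))))  →  p(f(p(f(b, h(p(a)))), h(p(a))))   [R2 at ε]
2. p(f(p(f(b, h(p(a)))), h(p(a))))  →  p(p(f(b, h(p(a)))))   [R2 at 1]
3. p(p(f(b, h(p(a)))))  →  p(p(b))   [R2 at 1.1]

p(p(b))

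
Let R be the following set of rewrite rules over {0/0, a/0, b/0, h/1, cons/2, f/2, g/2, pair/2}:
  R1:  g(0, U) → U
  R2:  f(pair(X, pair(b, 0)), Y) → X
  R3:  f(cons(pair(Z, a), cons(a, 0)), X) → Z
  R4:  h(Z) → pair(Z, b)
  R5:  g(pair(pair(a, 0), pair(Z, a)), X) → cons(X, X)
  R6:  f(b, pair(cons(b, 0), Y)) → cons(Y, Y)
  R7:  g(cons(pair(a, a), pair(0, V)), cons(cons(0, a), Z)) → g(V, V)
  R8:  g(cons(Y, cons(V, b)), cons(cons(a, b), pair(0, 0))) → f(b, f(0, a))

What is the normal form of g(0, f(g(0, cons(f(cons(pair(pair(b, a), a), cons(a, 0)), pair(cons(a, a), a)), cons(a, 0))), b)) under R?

b

1. g(0, f(g(0, cons(f(cons(pair(pair(b, a), a), cons(a, 0)), pair(cons(a, a), a)), cons(a, 0))), b))  →  f(g(0, cons(f(cons(pair(pair(b, a), a), cons(a, 0)), pair(cons(a, a), a)), cons(a, 0))), b)   [R1 at ε]
2. f(g(0, cons(f(cons(pair(pair(b, a), a), cons(a, 0)), pair(cons(a, a), a)), cons(a, 0))), b)  →  f(cons(f(cons(pair(pair(b, a), a), cons(a, 0)), pair(cons(a, a), a)), cons(a, 0)), b)   [R1 at 1]
3. f(cons(f(cons(pair(pair(b, a), a), cons(a, 0)), pair(cons(a, a), a)), cons(a, 0)), b)  →  f(cons(pair(b, a), cons(a, 0)), b)   [R3 at 1.1]
4. f(cons(pair(b, a), cons(a, 0)), b)  →  b   [R3 at ε]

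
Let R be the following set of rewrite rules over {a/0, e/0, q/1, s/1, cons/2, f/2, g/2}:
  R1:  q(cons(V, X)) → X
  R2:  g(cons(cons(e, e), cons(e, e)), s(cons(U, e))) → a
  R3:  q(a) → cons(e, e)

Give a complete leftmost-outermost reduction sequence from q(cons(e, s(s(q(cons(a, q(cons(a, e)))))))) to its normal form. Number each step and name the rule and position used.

1. q(cons(e, s(s(q(cons(a, q(cons(a, e))))))))  →  s(s(q(cons(a, q(cons(a, e))))))   [R1 at ε]
2. s(s(q(cons(a, q(cons(a, e))))))  →  s(s(q(cons(a, e))))   [R1 at 1.1]
3. s(s(q(cons(a, e))))  →  s(s(e))   [R1 at 1.1]

s(s(e))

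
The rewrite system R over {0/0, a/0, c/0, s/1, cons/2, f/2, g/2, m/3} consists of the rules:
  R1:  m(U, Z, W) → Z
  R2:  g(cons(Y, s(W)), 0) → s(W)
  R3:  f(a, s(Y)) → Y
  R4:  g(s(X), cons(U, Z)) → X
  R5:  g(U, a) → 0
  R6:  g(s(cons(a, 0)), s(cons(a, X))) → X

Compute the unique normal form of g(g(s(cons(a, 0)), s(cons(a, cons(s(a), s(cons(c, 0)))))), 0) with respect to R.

s(cons(c, 0))

1. g(g(s(cons(a, 0)), s(cons(a, cons(s(a), s(cons(c, 0)))))), 0)  →  g(cons(s(a), s(cons(c, 0))), 0)   [R6 at 1]
2. g(cons(s(a), s(cons(c, 0))), 0)  →  s(cons(c, 0))   [R2 at ε]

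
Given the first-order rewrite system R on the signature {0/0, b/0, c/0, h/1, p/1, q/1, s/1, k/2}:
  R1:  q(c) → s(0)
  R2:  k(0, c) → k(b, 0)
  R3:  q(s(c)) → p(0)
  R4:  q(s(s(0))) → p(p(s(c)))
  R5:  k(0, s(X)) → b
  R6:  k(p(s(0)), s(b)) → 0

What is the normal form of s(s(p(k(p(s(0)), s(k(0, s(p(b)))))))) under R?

s(s(p(0)))

1. s(s(p(k(p(s(0)), s(k(0, s(p(b))))))))  →  s(s(p(k(p(s(0)), s(b)))))   [R5 at 1.1.1.2.1]
2. s(s(p(k(p(s(0)), s(b)))))  →  s(s(p(0)))   [R6 at 1.1.1]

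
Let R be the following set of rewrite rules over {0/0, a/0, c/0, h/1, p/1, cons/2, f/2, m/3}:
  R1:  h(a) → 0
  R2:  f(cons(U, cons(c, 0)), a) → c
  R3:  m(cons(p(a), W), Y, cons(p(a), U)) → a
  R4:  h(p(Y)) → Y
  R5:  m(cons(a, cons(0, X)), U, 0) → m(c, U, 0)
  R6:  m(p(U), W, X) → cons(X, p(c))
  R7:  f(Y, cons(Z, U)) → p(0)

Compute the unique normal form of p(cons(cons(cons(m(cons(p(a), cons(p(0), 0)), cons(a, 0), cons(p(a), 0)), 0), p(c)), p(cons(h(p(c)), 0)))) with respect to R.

1. p(cons(cons(cons(m(cons(p(a), cons(p(0), 0)), cons(a, 0), cons(p(a), 0)), 0), p(c)), p(cons(h(p(c)), 0))))  →  p(cons(cons(cons(a, 0), p(c)), p(cons(h(p(c)), 0))))   [R3 at 1.1.1.1]
2. p(cons(cons(cons(a, 0), p(c)), p(cons(h(p(c)), 0))))  →  p(cons(cons(cons(a, 0), p(c)), p(cons(c, 0))))   [R4 at 1.2.1.1]

p(cons(cons(cons(a, 0), p(c)), p(cons(c, 0))))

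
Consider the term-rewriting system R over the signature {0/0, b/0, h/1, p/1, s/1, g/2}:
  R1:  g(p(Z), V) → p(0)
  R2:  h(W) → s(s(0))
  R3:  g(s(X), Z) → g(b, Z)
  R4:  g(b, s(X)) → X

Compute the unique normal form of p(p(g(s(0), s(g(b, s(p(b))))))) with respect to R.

1. p(p(g(s(0), s(g(b, s(p(b)))))))  →  p(p(g(b, s(g(b, s(p(b)))))))   [R3 at 1.1]
2. p(p(g(b, s(g(b, s(p(b)))))))  →  p(p(g(b, s(p(b)))))   [R4 at 1.1]
3. p(p(g(b, s(p(b)))))  →  p(p(p(b)))   [R4 at 1.1]

p(p(p(b)))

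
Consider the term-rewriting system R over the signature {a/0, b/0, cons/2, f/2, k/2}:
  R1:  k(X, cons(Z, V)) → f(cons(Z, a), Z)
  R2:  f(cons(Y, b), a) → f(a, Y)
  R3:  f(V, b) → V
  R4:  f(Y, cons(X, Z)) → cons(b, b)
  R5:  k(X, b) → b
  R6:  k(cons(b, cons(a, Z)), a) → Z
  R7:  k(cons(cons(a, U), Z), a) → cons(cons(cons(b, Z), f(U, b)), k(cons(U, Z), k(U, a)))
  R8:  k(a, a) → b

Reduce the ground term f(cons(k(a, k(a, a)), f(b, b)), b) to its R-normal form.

1. f(cons(k(a, k(a, a)), f(b, b)), b)  →  cons(k(a, k(a, a)), f(b, b))   [R3 at ε]
2. cons(k(a, k(a, a)), f(b, b))  →  cons(k(a, b), f(b, b))   [R8 at 1.2]
3. cons(k(a, b), f(b, b))  →  cons(b, f(b, b))   [R5 at 1]
4. cons(b, f(b, b))  →  cons(b, b)   [R3 at 2]

cons(b, b)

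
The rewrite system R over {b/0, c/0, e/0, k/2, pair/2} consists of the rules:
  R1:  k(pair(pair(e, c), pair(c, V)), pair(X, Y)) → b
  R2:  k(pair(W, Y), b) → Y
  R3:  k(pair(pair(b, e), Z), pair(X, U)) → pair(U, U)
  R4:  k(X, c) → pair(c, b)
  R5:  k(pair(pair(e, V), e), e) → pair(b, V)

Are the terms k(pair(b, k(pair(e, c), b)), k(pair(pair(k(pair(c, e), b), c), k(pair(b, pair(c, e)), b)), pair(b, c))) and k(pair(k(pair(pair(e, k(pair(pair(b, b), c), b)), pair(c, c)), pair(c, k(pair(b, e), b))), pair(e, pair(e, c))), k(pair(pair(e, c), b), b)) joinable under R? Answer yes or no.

no — NF(t₁) = c, NF(t₂) = pair(e, pair(e, c))

Reduce t₁ = k(pair(b, k(pair(e, c), b)), k(pair(pair(k(pair(c, e), b), c), k(pair(b, pair(c, e)), b)), pair(b, c))):
1. k(pair(b, k(pair(e, c), b)), k(pair(pair(k(pair(c, e), b), c), k(pair(b, pair(c, e)), b)), pair(b, c)))  →  k(pair(b, c), k(pair(pair(k(pair(c, e), b), c), k(pair(b, pair(c, e)), b)), pair(b, c)))   [R2 at 1.2]
2. k(pair(b, c), k(pair(pair(k(pair(c, e), b), c), k(pair(b, pair(c, e)), b)), pair(b, c)))  →  k(pair(b, c), k(pair(pair(e, c), k(pair(b, pair(c, e)), b)), pair(b, c)))   [R2 at 2.1.1.1]
3. k(pair(b, c), k(pair(pair(e, c), k(pair(b, pair(c, e)), b)), pair(b, c)))  →  k(pair(b, c), k(pair(pair(e, c), pair(c, e)), pair(b, c)))   [R2 at 2.1.2]
4. k(pair(b, c), k(pair(pair(e, c), pair(c, e)), pair(b, c)))  →  k(pair(b, c), b)   [R1 at 2]
5. k(pair(b, c), b)  →  c   [R2 at ε]

Reduce t₂ = k(pair(k(pair(pair(e, k(pair(pair(b, b), c), b)), pair(c, c)), pair(c, k(pair(b, e), b))), pair(e, pair(e, c))), k(pair(pair(e, c), b), b)):
1. k(pair(k(pair(pair(e, k(pair(pair(b, b), c), b)), pair(c, c)), pair(c, k(pair(b, e), b))), pair(e, pair(e, c))), k(pair(pair(e, c), b), b))  →  k(pair(k(pair(pair(e, c), pair(c, c)), pair(c, k(pair(b, e), b))), pair(e, pair(e, c))), k(pair(pair(e, c), b), b))   [R2 at 1.1.1.1.2]
2. k(pair(k(pair(pair(e, c), pair(c, c)), pair(c, k(pair(b, e), b))), pair(e, pair(e, c))), k(pair(pair(e, c), b), b))  →  k(pair(b, pair(e, pair(e, c))), k(pair(pair(e, c), b), b))   [R1 at 1.1]
3. k(pair(b, pair(e, pair(e, c))), k(pair(pair(e, c), b), b))  →  k(pair(b, pair(e, pair(e, c))), b)   [R2 at 2]
4. k(pair(b, pair(e, pair(e, c))), b)  →  pair(e, pair(e, c))   [R2 at ε]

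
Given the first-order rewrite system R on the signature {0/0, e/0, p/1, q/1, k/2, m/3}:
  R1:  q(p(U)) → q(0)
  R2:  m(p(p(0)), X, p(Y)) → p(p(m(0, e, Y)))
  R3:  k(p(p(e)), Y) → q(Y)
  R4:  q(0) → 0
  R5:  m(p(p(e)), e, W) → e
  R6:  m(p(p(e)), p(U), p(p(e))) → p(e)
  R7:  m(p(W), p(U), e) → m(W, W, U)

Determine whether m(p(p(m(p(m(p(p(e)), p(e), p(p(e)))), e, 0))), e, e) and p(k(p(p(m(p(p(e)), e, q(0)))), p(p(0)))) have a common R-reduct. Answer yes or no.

Reduce t₁ = m(p(p(m(p(m(p(p(e)), p(e), p(p(e)))), e, 0))), e, e):
1. m(p(p(m(p(m(p(p(e)), p(e), p(p(e)))), e, 0))), e, e)  →  m(p(p(m(p(p(e)), e, 0))), e, e)   [R6 at 1.1.1.1.1]
2. m(p(p(m(p(p(e)), e, 0))), e, e)  →  m(p(p(e)), e, e)   [R5 at 1.1.1]
3. m(p(p(e)), e, e)  →  e   [R5 at ε]

Reduce t₂ = p(k(p(p(m(p(p(e)), e, q(0)))), p(p(0)))):
1. p(k(p(p(m(p(p(e)), e, q(0)))), p(p(0))))  →  p(k(p(p(e)), p(p(0))))   [R5 at 1.1.1.1]
2. p(k(p(p(e)), p(p(0))))  →  p(q(p(p(0))))   [R3 at 1]
3. p(q(p(p(0))))  →  p(q(0))   [R1 at 1]
4. p(q(0))  →  p(0)   [R4 at 1]

no — NF(t₁) = e, NF(t₂) = p(0)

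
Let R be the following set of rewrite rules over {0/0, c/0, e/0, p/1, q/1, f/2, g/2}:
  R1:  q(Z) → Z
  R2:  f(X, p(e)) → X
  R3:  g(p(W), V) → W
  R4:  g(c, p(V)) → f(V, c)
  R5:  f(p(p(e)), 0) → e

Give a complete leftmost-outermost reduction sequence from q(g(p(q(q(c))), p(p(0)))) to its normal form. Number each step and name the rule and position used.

c

1. q(g(p(q(q(c))), p(p(0))))  →  g(p(q(q(c))), p(p(0)))   [R1 at ε]
2. g(p(q(q(c))), p(p(0)))  →  q(q(c))   [R3 at ε]
3. q(q(c))  →  q(c)   [R1 at ε]
4. q(c)  →  c   [R1 at ε]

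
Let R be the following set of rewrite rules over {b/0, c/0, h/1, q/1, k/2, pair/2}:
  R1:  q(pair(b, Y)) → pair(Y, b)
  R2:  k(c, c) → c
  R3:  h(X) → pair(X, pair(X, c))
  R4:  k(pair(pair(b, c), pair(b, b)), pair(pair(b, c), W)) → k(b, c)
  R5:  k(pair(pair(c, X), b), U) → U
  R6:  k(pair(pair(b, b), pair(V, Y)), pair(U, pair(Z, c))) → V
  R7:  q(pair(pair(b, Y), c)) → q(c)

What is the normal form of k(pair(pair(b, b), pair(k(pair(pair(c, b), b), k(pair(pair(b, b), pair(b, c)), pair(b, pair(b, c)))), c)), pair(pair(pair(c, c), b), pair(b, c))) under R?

1. k(pair(pair(b, b), pair(k(pair(pair(c, b), b), k(pair(pair(b, b), pair(b, c)), pair(b, pair(b, c)))), c)), pair(pair(pair(c, c), b), pair(b, c)))  →  k(pair(pair(c, b), b), k(pair(pair(b, b), pair(b, c)), pair(b, pair(b, c))))   [R6 at ε]
2. k(pair(pair(c, b), b), k(pair(pair(b, b), pair(b, c)), pair(b, pair(b, c))))  →  k(pair(pair(b, b), pair(b, c)), pair(b, pair(b, c)))   [R5 at ε]
3. k(pair(pair(b, b), pair(b, c)), pair(b, pair(b, c)))  →  b   [R6 at ε]

b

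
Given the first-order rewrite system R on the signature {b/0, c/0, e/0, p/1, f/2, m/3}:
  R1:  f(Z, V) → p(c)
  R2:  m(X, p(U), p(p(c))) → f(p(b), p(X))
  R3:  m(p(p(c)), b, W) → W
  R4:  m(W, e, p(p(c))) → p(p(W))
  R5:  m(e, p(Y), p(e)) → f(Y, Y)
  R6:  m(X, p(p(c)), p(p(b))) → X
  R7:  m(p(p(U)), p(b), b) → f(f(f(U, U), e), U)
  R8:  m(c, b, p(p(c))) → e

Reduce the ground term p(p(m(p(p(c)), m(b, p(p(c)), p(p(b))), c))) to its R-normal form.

p(p(c))

1. p(p(m(p(p(c)), m(b, p(p(c)), p(p(b))), c)))  →  p(p(m(p(p(c)), b, c)))   [R6 at 1.1.2]
2. p(p(m(p(p(c)), b, c)))  →  p(p(c))   [R3 at 1.1]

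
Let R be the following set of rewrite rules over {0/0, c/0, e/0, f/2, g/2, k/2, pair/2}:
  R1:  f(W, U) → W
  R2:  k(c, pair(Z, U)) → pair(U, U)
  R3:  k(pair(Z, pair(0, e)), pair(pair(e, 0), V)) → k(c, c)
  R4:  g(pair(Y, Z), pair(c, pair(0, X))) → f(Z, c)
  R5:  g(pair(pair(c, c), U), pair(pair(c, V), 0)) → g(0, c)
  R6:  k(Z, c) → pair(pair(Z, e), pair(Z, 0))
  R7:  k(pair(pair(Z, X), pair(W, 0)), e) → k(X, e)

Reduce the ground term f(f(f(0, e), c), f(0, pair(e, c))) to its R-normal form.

1. f(f(f(0, e), c), f(0, pair(e, c)))  →  f(f(0, e), c)   [R1 at ε]
2. f(f(0, e), c)  →  f(0, e)   [R1 at ε]
3. f(0, e)  →  0   [R1 at ε]

0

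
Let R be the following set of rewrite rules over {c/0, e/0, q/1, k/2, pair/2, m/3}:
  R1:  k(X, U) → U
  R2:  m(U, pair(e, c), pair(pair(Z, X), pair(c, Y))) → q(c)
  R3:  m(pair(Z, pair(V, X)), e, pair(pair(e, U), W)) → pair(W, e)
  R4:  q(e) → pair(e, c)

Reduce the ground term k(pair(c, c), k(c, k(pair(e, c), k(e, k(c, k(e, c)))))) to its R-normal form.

c

1. k(pair(c, c), k(c, k(pair(e, c), k(e, k(c, k(e, c))))))  →  k(c, k(pair(e, c), k(e, k(c, k(e, c)))))   [R1 at ε]
2. k(c, k(pair(e, c), k(e, k(c, k(e, c)))))  →  k(pair(e, c), k(e, k(c, k(e, c))))   [R1 at ε]
3. k(pair(e, c), k(e, k(c, k(e, c))))  →  k(e, k(c, k(e, c)))   [R1 at ε]
4. k(e, k(c, k(e, c)))  →  k(c, k(e, c))   [R1 at ε]
5. k(c, k(e, c))  →  k(e, c)   [R1 at ε]
6. k(e, c)  →  c   [R1 at ε]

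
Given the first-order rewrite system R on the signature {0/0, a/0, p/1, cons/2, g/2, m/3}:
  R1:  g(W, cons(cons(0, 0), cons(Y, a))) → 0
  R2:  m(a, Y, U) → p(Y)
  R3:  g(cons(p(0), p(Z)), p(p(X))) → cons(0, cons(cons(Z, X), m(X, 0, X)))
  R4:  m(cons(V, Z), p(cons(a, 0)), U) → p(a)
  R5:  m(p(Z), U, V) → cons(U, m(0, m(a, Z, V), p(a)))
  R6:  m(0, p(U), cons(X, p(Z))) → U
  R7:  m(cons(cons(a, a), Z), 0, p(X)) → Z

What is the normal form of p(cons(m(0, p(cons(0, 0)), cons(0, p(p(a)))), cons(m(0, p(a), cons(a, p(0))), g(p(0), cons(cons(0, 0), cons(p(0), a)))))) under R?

1. p(cons(m(0, p(cons(0, 0)), cons(0, p(p(a)))), cons(m(0, p(a), cons(a, p(0))), g(p(0), cons(cons(0, 0), cons(p(0), a))))))  →  p(cons(cons(0, 0), cons(m(0, p(a), cons(a, p(0))), g(p(0), cons(cons(0, 0), cons(p(0), a))))))   [R6 at 1.1]
2. p(cons(cons(0, 0), cons(m(0, p(a), cons(a, p(0))), g(p(0), cons(cons(0, 0), cons(p(0), a))))))  →  p(cons(cons(0, 0), cons(a, g(p(0), cons(cons(0, 0), cons(p(0), a))))))   [R6 at 1.2.1]
3. p(cons(cons(0, 0), cons(a, g(p(0), cons(cons(0, 0), cons(p(0), a))))))  →  p(cons(cons(0, 0), cons(a, 0)))   [R1 at 1.2.2]

p(cons(cons(0, 0), cons(a, 0)))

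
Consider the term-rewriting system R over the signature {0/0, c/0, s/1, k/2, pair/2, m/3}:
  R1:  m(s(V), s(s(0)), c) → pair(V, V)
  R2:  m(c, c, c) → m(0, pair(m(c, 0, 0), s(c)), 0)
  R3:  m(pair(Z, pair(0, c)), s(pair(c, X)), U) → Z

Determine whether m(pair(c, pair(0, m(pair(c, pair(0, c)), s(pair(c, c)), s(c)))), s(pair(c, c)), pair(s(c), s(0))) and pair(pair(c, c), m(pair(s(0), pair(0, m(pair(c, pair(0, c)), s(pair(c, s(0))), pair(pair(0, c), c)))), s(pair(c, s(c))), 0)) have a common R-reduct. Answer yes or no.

Reduce t₁ = m(pair(c, pair(0, m(pair(c, pair(0, c)), s(pair(c, c)), s(c)))), s(pair(c, c)), pair(s(c), s(0))):
1. m(pair(c, pair(0, m(pair(c, pair(0, c)), s(pair(c, c)), s(c)))), s(pair(c, c)), pair(s(c), s(0)))  →  m(pair(c, pair(0, c)), s(pair(c, c)), pair(s(c), s(0)))   [R3 at 1.2.2]
2. m(pair(c, pair(0, c)), s(pair(c, c)), pair(s(c), s(0)))  →  c   [R3 at ε]

Reduce t₂ = pair(pair(c, c), m(pair(s(0), pair(0, m(pair(c, pair(0, c)), s(pair(c, s(0))), pair(pair(0, c), c)))), s(pair(c, s(c))), 0)):
1. pair(pair(c, c), m(pair(s(0), pair(0, m(pair(c, pair(0, c)), s(pair(c, s(0))), pair(pair(0, c), c)))), s(pair(c, s(c))), 0))  →  pair(pair(c, c), m(pair(s(0), pair(0, c)), s(pair(c, s(c))), 0))   [R3 at 2.1.2.2]
2. pair(pair(c, c), m(pair(s(0), pair(0, c)), s(pair(c, s(c))), 0))  →  pair(pair(c, c), s(0))   [R3 at 2]

no — NF(t₁) = c, NF(t₂) = pair(pair(c, c), s(0))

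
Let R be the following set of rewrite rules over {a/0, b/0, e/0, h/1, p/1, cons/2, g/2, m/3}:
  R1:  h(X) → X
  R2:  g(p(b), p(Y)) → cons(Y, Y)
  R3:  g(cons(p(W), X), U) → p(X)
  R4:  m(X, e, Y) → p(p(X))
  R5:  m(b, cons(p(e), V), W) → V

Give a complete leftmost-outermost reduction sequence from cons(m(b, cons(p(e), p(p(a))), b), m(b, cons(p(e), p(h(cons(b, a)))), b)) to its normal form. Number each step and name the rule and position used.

cons(p(p(a)), p(cons(b, a)))

1. cons(m(b, cons(p(e), p(p(a))), b), m(b, cons(p(e), p(h(cons(b, a)))), b))  →  cons(p(p(a)), m(b, cons(p(e), p(h(cons(b, a)))), b))   [R5 at 1]
2. cons(p(p(a)), m(b, cons(p(e), p(h(cons(b, a)))), b))  →  cons(p(p(a)), p(h(cons(b, a))))   [R5 at 2]
3. cons(p(p(a)), p(h(cons(b, a))))  →  cons(p(p(a)), p(cons(b, a)))   [R1 at 2.1]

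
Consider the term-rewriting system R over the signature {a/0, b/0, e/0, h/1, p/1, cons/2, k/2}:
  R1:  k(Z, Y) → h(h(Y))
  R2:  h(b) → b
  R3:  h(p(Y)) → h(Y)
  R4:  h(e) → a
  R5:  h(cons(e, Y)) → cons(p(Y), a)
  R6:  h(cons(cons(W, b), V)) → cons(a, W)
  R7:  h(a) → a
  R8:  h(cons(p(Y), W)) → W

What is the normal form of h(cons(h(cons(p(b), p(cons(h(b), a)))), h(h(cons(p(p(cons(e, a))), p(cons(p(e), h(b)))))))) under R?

1. h(cons(h(cons(p(b), p(cons(h(b), a)))), h(h(cons(p(p(cons(e, a))), p(cons(p(e), h(b))))))))  →  h(cons(p(cons(h(b), a)), h(h(cons(p(p(cons(e, a))), p(cons(p(e), h(b))))))))   [R8 at 1.1]
2. h(cons(p(cons(h(b), a)), h(h(cons(p(p(cons(e, a))), p(cons(p(e), h(b))))))))  →  h(h(cons(p(p(cons(e, a))), p(cons(p(e), h(b))))))   [R8 at ε]
3. h(h(cons(p(p(cons(e, a))), p(cons(p(e), h(b))))))  →  h(p(cons(p(e), h(b))))   [R8 at 1]
4. h(p(cons(p(e), h(b))))  →  h(cons(p(e), h(b)))   [R3 at ε]
5. h(cons(p(e), h(b)))  →  h(b)   [R8 at ε]
6. h(b)  →  b   [R2 at ε]

b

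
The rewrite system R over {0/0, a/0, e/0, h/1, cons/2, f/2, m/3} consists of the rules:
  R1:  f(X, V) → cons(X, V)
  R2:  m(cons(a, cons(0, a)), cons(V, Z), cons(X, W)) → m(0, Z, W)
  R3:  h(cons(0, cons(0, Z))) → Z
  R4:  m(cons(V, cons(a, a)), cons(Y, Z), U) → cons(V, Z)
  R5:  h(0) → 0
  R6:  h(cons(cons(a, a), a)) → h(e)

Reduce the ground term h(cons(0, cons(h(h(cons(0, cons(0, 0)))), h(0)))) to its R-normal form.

1. h(cons(0, cons(h(h(cons(0, cons(0, 0)))), h(0))))  →  h(cons(0, cons(h(0), h(0))))   [R3 at 1.2.1.1]
2. h(cons(0, cons(h(0), h(0))))  →  h(cons(0, cons(0, h(0))))   [R5 at 1.2.1]
3. h(cons(0, cons(0, h(0))))  →  h(0)   [R3 at ε]
4. h(0)  →  0   [R5 at ε]

0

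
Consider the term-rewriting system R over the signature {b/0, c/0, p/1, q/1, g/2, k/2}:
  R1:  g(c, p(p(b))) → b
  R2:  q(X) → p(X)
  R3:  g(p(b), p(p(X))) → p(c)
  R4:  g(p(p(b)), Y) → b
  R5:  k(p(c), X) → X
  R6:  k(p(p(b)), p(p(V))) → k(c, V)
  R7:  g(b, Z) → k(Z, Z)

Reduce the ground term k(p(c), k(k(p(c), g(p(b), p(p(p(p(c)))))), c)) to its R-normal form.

c

1. k(p(c), k(k(p(c), g(p(b), p(p(p(p(c)))))), c))  →  k(k(p(c), g(p(b), p(p(p(p(c)))))), c)   [R5 at ε]
2. k(k(p(c), g(p(b), p(p(p(p(c)))))), c)  →  k(g(p(b), p(p(p(p(c))))), c)   [R5 at 1]
3. k(g(p(b), p(p(p(p(c))))), c)  →  k(p(c), c)   [R3 at 1]
4. k(p(c), c)  →  c   [R5 at ε]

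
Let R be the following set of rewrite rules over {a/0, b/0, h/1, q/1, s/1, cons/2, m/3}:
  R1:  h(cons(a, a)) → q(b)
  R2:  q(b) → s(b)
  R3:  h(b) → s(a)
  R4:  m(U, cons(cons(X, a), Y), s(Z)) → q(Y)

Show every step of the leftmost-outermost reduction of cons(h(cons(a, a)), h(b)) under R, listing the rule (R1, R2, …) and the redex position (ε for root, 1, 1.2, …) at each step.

cons(s(b), s(a))

1. cons(h(cons(a, a)), h(b))  →  cons(q(b), h(b))   [R1 at 1]
2. cons(q(b), h(b))  →  cons(s(b), h(b))   [R2 at 1]
3. cons(s(b), h(b))  →  cons(s(b), s(a))   [R3 at 2]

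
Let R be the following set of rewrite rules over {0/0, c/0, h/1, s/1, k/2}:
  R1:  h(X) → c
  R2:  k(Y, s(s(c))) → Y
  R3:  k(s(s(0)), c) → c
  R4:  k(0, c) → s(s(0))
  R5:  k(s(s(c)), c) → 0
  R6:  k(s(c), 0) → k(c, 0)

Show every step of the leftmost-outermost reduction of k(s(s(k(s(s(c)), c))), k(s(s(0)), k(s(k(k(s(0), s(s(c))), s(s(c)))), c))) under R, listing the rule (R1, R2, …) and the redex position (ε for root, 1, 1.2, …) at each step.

1. k(s(s(k(s(s(c)), c))), k(s(s(0)), k(s(k(k(s(0), s(s(c))), s(s(c)))), c)))  →  k(s(s(0)), k(s(s(0)), k(s(k(k(s(0), s(s(c))), s(s(c)))), c)))   [R5 at 1.1.1]
2. k(s(s(0)), k(s(s(0)), k(s(k(k(s(0), s(s(c))), s(s(c)))), c)))  →  k(s(s(0)), k(s(s(0)), k(s(k(s(0), s(s(c)))), c)))   [R2 at 2.2.1.1]
3. k(s(s(0)), k(s(s(0)), k(s(k(s(0), s(s(c)))), c)))  →  k(s(s(0)), k(s(s(0)), k(s(s(0)), c)))   [R2 at 2.2.1.1]
4. k(s(s(0)), k(s(s(0)), k(s(s(0)), c)))  →  k(s(s(0)), k(s(s(0)), c))   [R3 at 2.2]
5. k(s(s(0)), k(s(s(0)), c))  →  k(s(s(0)), c)   [R3 at 2]
6. k(s(s(0)), c)  →  c   [R3 at ε]

c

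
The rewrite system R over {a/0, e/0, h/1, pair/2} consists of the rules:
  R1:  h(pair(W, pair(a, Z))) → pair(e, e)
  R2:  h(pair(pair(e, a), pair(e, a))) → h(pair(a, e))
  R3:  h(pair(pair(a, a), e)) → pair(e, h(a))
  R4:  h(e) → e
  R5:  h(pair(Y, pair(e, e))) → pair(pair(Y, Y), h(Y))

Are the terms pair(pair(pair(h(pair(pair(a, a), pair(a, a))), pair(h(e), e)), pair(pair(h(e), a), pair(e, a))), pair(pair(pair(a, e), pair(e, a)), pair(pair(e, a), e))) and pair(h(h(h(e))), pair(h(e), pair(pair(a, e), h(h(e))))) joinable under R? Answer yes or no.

Reduce t₁ = pair(pair(pair(h(pair(pair(a, a), pair(a, a))), pair(h(e), e)), pair(pair(h(e), a), pair(e, a))), pair(pair(pair(a, e), pair(e, a)), pair(pair(e, a), e))):
1. pair(pair(pair(h(pair(pair(a, a), pair(a, a))), pair(h(e), e)), pair(pair(h(e), a), pair(e, a))), pair(pair(pair(a, e), pair(e, a)), pair(pair(e, a), e)))  →  pair(pair(pair(pair(e, e), pair(h(e), e)), pair(pair(h(e), a), pair(e, a))), pair(pair(pair(a, e), pair(e, a)), pair(pair(e, a), e)))   [R1 at 1.1.1]
2. pair(pair(pair(pair(e, e), pair(h(e), e)), pair(pair(h(e), a), pair(e, a))), pair(pair(pair(a, e), pair(e, a)), pair(pair(e, a), e)))  →  pair(pair(pair(pair(e, e), pair(e, e)), pair(pair(h(e), a), pair(e, a))), pair(pair(pair(a, e), pair(e, a)), pair(pair(e, a), e)))   [R4 at 1.1.2.1]
3. pair(pair(pair(pair(e, e), pair(e, e)), pair(pair(h(e), a), pair(e, a))), pair(pair(pair(a, e), pair(e, a)), pair(pair(e, a), e)))  →  pair(pair(pair(pair(e, e), pair(e, e)), pair(pair(e, a), pair(e, a))), pair(pair(pair(a, e), pair(e, a)), pair(pair(e, a), e)))   [R4 at 1.2.1.1]

Reduce t₂ = pair(h(h(h(e))), pair(h(e), pair(pair(a, e), h(h(e))))):
1. pair(h(h(h(e))), pair(h(e), pair(pair(a, e), h(h(e)))))  →  pair(h(h(e)), pair(h(e), pair(pair(a, e), h(h(e)))))   [R4 at 1.1.1]
2. pair(h(h(e)), pair(h(e), pair(pair(a, e), h(h(e)))))  →  pair(h(e), pair(h(e), pair(pair(a, e), h(h(e)))))   [R4 at 1.1]
3. pair(h(e), pair(h(e), pair(pair(a, e), h(h(e)))))  →  pair(e, pair(h(e), pair(pair(a, e), h(h(e)))))   [R4 at 1]
4. pair(e, pair(h(e), pair(pair(a, e), h(h(e)))))  →  pair(e, pair(e, pair(pair(a, e), h(h(e)))))   [R4 at 2.1]
5. pair(e, pair(e, pair(pair(a, e), h(h(e)))))  →  pair(e, pair(e, pair(pair(a, e), h(e))))   [R4 at 2.2.2.1]
6. pair(e, pair(e, pair(pair(a, e), h(e))))  →  pair(e, pair(e, pair(pair(a, e), e)))   [R4 at 2.2.2]

no — NF(t₁) = pair(pair(pair(pair(e, e), pair(e, e)), pair(pair(e, a), pair(e, a))), pair(pair(pair(a, e), pair(e, a)), pair(pair(e, a), e))), NF(t₂) = pair(e, pair(e, pair(pair(a, e), e)))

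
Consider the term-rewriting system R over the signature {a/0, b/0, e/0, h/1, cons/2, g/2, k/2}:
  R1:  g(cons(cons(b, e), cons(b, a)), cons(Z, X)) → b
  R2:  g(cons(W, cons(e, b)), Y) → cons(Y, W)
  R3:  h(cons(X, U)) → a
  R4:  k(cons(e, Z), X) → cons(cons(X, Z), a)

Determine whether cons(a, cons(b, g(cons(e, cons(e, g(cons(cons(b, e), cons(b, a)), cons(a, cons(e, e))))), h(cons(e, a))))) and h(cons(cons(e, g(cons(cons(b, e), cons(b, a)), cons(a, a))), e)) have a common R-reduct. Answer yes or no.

Reduce t₁ = cons(a, cons(b, g(cons(e, cons(e, g(cons(cons(b, e), cons(b, a)), cons(a, cons(e, e))))), h(cons(e, a))))):
1. cons(a, cons(b, g(cons(e, cons(e, g(cons(cons(b, e), cons(b, a)), cons(a, cons(e, e))))), h(cons(e, a)))))  →  cons(a, cons(b, g(cons(e, cons(e, b)), h(cons(e, a)))))   [R1 at 2.2.1.2.2]
2. cons(a, cons(b, g(cons(e, cons(e, b)), h(cons(e, a)))))  →  cons(a, cons(b, cons(h(cons(e, a)), e)))   [R2 at 2.2]
3. cons(a, cons(b, cons(h(cons(e, a)), e)))  →  cons(a, cons(b, cons(a, e)))   [R3 at 2.2.1]

Reduce t₂ = h(cons(cons(e, g(cons(cons(b, e), cons(b, a)), cons(a, a))), e)):
1. h(cons(cons(e, g(cons(cons(b, e), cons(b, a)), cons(a, a))), e))  →  a   [R3 at ε]

no — NF(t₁) = cons(a, cons(b, cons(a, e))), NF(t₂) = a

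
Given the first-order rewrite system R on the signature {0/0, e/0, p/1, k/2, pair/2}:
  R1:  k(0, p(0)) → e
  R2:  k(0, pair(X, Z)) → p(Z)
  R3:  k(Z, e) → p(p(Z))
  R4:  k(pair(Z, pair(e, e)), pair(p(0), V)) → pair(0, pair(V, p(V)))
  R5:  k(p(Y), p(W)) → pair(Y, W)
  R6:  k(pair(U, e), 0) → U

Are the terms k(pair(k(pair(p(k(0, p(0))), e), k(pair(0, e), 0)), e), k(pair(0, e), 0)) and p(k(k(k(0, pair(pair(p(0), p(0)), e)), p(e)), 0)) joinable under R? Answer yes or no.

Reduce t₁ = k(pair(k(pair(p(k(0, p(0))), e), k(pair(0, e), 0)), e), k(pair(0, e), 0)):
1. k(pair(k(pair(p(k(0, p(0))), e), k(pair(0, e), 0)), e), k(pair(0, e), 0))  →  k(pair(k(pair(p(e), e), k(pair(0, e), 0)), e), k(pair(0, e), 0))   [R1 at 1.1.1.1.1]
2. k(pair(k(pair(p(e), e), k(pair(0, e), 0)), e), k(pair(0, e), 0))  →  k(pair(k(pair(p(e), e), 0), e), k(pair(0, e), 0))   [R6 at 1.1.2]
3. k(pair(k(pair(p(e), e), 0), e), k(pair(0, e), 0))  →  k(pair(p(e), e), k(pair(0, e), 0))   [R6 at 1.1]
4. k(pair(p(e), e), k(pair(0, e), 0))  →  k(pair(p(e), e), 0)   [R6 at 2]
5. k(pair(p(e), e), 0)  →  p(e)   [R6 at ε]

Reduce t₂ = p(k(k(k(0, pair(pair(p(0), p(0)), e)), p(e)), 0)):
1. p(k(k(k(0, pair(pair(p(0), p(0)), e)), p(e)), 0))  →  p(k(k(p(e), p(e)), 0))   [R2 at 1.1.1]
2. p(k(k(p(e), p(e)), 0))  →  p(k(pair(e, e), 0))   [R5 at 1.1]
3. p(k(pair(e, e), 0))  →  p(e)   [R6 at 1]

yes — NF(t₁) = p(e), NF(t₂) = p(e)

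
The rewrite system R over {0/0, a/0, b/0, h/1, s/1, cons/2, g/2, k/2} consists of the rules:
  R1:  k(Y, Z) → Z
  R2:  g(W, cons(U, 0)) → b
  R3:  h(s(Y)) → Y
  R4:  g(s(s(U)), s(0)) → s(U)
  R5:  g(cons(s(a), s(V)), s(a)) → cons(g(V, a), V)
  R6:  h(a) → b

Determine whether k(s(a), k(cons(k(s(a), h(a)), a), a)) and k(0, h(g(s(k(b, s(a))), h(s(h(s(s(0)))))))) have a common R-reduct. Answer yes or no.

yes — NF(t₁) = a, NF(t₂) = a

Reduce t₁ = k(s(a), k(cons(k(s(a), h(a)), a), a)):
1. k(s(a), k(cons(k(s(a), h(a)), a), a))  →  k(cons(k(s(a), h(a)), a), a)   [R1 at ε]
2. k(cons(k(s(a), h(a)), a), a)  →  a   [R1 at ε]

Reduce t₂ = k(0, h(g(s(k(b, s(a))), h(s(h(s(s(0)))))))):
1. k(0, h(g(s(k(b, s(a))), h(s(h(s(s(0))))))))  →  h(g(s(k(b, s(a))), h(s(h(s(s(0)))))))   [R1 at ε]
2. h(g(s(k(b, s(a))), h(s(h(s(s(0)))))))  →  h(g(s(s(a)), h(s(h(s(s(0)))))))   [R1 at 1.1.1]
3. h(g(s(s(a)), h(s(h(s(s(0)))))))  →  h(g(s(s(a)), h(s(s(0)))))   [R3 at 1.2]
4. h(g(s(s(a)), h(s(s(0)))))  →  h(g(s(s(a)), s(0)))   [R3 at 1.2]
5. h(g(s(s(a)), s(0)))  →  h(s(a))   [R4 at 1]
6. h(s(a))  →  a   [R3 at ε]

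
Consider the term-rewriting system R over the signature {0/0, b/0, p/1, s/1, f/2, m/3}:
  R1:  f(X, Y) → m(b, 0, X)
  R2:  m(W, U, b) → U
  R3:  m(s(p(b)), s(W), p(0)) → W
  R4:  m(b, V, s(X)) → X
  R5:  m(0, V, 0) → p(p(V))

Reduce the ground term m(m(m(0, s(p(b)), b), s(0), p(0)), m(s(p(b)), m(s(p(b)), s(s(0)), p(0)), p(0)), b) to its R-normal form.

1. m(m(m(0, s(p(b)), b), s(0), p(0)), m(s(p(b)), m(s(p(b)), s(s(0)), p(0)), p(0)), b)  →  m(s(p(b)), m(s(p(b)), s(s(0)), p(0)), p(0))   [R2 at ε]
2. m(s(p(b)), m(s(p(b)), s(s(0)), p(0)), p(0))  →  m(s(p(b)), s(0), p(0))   [R3 at 2]
3. m(s(p(b)), s(0), p(0))  →  0   [R3 at ε]

0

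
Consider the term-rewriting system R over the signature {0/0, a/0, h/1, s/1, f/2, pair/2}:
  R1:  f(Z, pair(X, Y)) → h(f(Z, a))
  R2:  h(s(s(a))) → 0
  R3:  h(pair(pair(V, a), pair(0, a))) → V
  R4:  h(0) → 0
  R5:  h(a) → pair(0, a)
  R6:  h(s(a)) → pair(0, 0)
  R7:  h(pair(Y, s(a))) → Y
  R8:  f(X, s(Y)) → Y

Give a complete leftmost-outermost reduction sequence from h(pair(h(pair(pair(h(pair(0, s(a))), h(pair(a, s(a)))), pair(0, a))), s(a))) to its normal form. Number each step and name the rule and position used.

0

1. h(pair(h(pair(pair(h(pair(0, s(a))), h(pair(a, s(a)))), pair(0, a))), s(a)))  →  h(pair(pair(h(pair(0, s(a))), h(pair(a, s(a)))), pair(0, a)))   [R7 at ε]
2. h(pair(pair(h(pair(0, s(a))), h(pair(a, s(a)))), pair(0, a)))  →  h(pair(pair(0, h(pair(a, s(a)))), pair(0, a)))   [R7 at 1.1.1]
3. h(pair(pair(0, h(pair(a, s(a)))), pair(0, a)))  →  h(pair(pair(0, a), pair(0, a)))   [R7 at 1.1.2]
4. h(pair(pair(0, a), pair(0, a)))  →  0   [R3 at ε]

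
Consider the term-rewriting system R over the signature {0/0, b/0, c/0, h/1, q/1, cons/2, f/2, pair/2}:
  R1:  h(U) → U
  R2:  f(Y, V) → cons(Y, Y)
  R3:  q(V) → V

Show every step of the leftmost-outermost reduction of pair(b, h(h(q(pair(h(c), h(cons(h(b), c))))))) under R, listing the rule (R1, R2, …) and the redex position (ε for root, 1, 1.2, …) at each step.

pair(b, pair(c, cons(b, c)))

1. pair(b, h(h(q(pair(h(c), h(cons(h(b), c)))))))  →  pair(b, h(q(pair(h(c), h(cons(h(b), c))))))   [R1 at 2]
2. pair(b, h(q(pair(h(c), h(cons(h(b), c))))))  →  pair(b, q(pair(h(c), h(cons(h(b), c)))))   [R1 at 2]
3. pair(b, q(pair(h(c), h(cons(h(b), c)))))  →  pair(b, pair(h(c), h(cons(h(b), c))))   [R3 at 2]
4. pair(b, pair(h(c), h(cons(h(b), c))))  →  pair(b, pair(c, h(cons(h(b), c))))   [R1 at 2.1]
5. pair(b, pair(c, h(cons(h(b), c))))  →  pair(b, pair(c, cons(h(b), c)))   [R1 at 2.2]
6. pair(b, pair(c, cons(h(b), c)))  →  pair(b, pair(c, cons(b, c)))   [R1 at 2.2.1]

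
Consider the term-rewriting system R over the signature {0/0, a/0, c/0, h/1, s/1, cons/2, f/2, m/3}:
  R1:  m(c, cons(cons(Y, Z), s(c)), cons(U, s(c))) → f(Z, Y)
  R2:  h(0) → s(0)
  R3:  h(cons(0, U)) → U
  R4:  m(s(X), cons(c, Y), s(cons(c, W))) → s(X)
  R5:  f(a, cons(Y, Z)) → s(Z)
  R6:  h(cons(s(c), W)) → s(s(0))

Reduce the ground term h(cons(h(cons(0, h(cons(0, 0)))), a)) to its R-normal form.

1. h(cons(h(cons(0, h(cons(0, 0)))), a))  →  h(cons(h(cons(0, 0)), a))   [R3 at 1.1]
2. h(cons(h(cons(0, 0)), a))  →  h(cons(0, a))   [R3 at 1.1]
3. h(cons(0, a))  →  a   [R3 at ε]

a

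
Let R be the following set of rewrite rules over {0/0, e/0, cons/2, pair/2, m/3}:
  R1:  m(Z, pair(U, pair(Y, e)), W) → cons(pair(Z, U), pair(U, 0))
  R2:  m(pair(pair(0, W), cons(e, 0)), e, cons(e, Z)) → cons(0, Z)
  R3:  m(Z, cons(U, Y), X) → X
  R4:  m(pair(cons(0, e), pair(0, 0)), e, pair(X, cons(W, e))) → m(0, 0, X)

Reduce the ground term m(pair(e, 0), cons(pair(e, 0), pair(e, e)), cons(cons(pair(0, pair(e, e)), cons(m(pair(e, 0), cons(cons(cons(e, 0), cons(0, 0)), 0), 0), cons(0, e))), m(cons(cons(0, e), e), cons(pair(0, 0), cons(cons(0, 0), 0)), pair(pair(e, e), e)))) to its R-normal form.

cons(cons(pair(0, pair(e, e)), cons(0, cons(0, e))), pair(pair(e, e), e))

1. m(pair(e, 0), cons(pair(e, 0), pair(e, e)), cons(cons(pair(0, pair(e, e)), cons(m(pair(e, 0), cons(cons(cons(e, 0), cons(0, 0)), 0), 0), cons(0, e))), m(cons(cons(0, e), e), cons(pair(0, 0), cons(cons(0, 0), 0)), pair(pair(e, e), e))))  →  cons(cons(pair(0, pair(e, e)), cons(m(pair(e, 0), cons(cons(cons(e, 0), cons(0, 0)), 0), 0), cons(0, e))), m(cons(cons(0, e), e), cons(pair(0, 0), cons(cons(0, 0), 0)), pair(pair(e, e), e)))   [R3 at ε]
2. cons(cons(pair(0, pair(e, e)), cons(m(pair(e, 0), cons(cons(cons(e, 0), cons(0, 0)), 0), 0), cons(0, e))), m(cons(cons(0, e), e), cons(pair(0, 0), cons(cons(0, 0), 0)), pair(pair(e, e), e)))  →  cons(cons(pair(0, pair(e, e)), cons(0, cons(0, e))), m(cons(cons(0, e), e), cons(pair(0, 0), cons(cons(0, 0), 0)), pair(pair(e, e), e)))   [R3 at 1.2.1]
3. cons(cons(pair(0, pair(e, e)), cons(0, cons(0, e))), m(cons(cons(0, e), e), cons(pair(0, 0), cons(cons(0, 0), 0)), pair(pair(e, e), e)))  →  cons(cons(pair(0, pair(e, e)), cons(0, cons(0, e))), pair(pair(e, e), e))   [R3 at 2]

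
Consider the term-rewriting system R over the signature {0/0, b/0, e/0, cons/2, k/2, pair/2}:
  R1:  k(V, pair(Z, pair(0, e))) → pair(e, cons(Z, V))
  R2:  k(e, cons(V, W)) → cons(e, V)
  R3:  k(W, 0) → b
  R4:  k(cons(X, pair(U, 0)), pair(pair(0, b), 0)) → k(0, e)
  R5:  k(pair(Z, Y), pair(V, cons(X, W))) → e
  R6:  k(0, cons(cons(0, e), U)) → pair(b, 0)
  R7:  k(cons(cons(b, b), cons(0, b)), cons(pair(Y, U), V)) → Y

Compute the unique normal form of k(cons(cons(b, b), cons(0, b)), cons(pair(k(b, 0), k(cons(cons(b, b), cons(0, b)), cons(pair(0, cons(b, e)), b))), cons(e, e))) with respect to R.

b

1. k(cons(cons(b, b), cons(0, b)), cons(pair(k(b, 0), k(cons(cons(b, b), cons(0, b)), cons(pair(0, cons(b, e)), b))), cons(e, e)))  →  k(b, 0)   [R7 at ε]
2. k(b, 0)  →  b   [R3 at ε]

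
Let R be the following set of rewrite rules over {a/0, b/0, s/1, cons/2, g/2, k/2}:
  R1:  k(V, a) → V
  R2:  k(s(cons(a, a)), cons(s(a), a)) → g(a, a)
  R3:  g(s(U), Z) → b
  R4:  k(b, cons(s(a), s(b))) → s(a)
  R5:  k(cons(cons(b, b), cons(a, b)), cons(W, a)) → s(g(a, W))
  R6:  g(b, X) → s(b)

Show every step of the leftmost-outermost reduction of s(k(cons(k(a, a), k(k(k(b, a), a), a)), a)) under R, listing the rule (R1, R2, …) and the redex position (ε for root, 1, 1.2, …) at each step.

s(cons(a, b))

1. s(k(cons(k(a, a), k(k(k(b, a), a), a)), a))  →  s(cons(k(a, a), k(k(k(b, a), a), a)))   [R1 at 1]
2. s(cons(k(a, a), k(k(k(b, a), a), a)))  →  s(cons(a, k(k(k(b, a), a), a)))   [R1 at 1.1]
3. s(cons(a, k(k(k(b, a), a), a)))  →  s(cons(a, k(k(b, a), a)))   [R1 at 1.2]
4. s(cons(a, k(k(b, a), a)))  →  s(cons(a, k(b, a)))   [R1 at 1.2]
5. s(cons(a, k(b, a)))  →  s(cons(a, b))   [R1 at 1.2]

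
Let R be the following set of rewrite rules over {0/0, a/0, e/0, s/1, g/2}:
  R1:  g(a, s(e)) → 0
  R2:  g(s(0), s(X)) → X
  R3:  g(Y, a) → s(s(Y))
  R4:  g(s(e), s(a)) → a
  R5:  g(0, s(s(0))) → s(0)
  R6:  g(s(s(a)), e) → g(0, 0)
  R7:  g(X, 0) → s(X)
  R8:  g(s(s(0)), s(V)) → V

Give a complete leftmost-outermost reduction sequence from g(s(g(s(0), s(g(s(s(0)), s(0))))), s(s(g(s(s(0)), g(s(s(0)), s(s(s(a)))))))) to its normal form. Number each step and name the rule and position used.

s(s(a))

1. g(s(g(s(0), s(g(s(s(0)), s(0))))), s(s(g(s(s(0)), g(s(s(0)), s(s(s(a))))))))  →  g(s(g(s(s(0)), s(0))), s(s(g(s(s(0)), g(s(s(0)), s(s(s(a))))))))   [R2 at 1.1]
2. g(s(g(s(s(0)), s(0))), s(s(g(s(s(0)), g(s(s(0)), s(s(s(a))))))))  →  g(s(0), s(s(g(s(s(0)), g(s(s(0)), s(s(s(a))))))))   [R8 at 1.1]
3. g(s(0), s(s(g(s(s(0)), g(s(s(0)), s(s(s(a))))))))  →  s(g(s(s(0)), g(s(s(0)), s(s(s(a))))))   [R2 at ε]
4. s(g(s(s(0)), g(s(s(0)), s(s(s(a))))))  →  s(g(s(s(0)), s(s(a))))   [R8 at 1.2]
5. s(g(s(s(0)), s(s(a))))  →  s(s(a))   [R8 at 1]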